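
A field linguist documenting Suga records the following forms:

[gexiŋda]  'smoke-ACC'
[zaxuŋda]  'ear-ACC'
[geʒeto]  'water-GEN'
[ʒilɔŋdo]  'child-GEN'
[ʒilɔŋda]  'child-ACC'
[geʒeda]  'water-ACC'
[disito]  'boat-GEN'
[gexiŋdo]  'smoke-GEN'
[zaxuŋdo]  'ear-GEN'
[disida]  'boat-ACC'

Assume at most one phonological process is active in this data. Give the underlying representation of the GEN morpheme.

The GEN suffix surfaces as [-do] and [-to], depending on the final segment of the stem.
By contrast the ACC suffix keeps its initial [d] throughout — that segment must be underlying.
The GEN suffix is therefore /-to/ underlyingly, with post-nasal voicing: voiceless stops become voiced after a nasal.

/-to/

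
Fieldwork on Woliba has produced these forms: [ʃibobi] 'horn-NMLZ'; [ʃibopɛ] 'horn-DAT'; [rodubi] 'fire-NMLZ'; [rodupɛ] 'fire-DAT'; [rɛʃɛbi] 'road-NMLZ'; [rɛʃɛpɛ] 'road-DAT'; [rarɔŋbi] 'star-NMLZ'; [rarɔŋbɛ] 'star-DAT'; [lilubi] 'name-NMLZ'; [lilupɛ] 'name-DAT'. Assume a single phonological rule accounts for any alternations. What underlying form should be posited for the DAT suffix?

/-pɛ/

The DAT morpheme has two allomorphs, [-bɛ] and [-pɛ].
By contrast the NMLZ suffix keeps its initial [b] throughout — that segment must be underlying.
So the underlying form is /-pɛ/, and voiceless stops become voiced after a nasal.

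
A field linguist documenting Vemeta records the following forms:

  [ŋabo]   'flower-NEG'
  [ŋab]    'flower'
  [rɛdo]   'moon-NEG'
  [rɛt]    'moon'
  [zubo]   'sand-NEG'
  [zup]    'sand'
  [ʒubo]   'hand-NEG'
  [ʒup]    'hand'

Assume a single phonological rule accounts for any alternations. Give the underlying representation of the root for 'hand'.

/ʒup/

The root 'hand' surfaces as [ʒubo] and [ʒup], with a stem-final [b] ~ [p] alternation.
If /b/ were underlying and a rule turned it into [p] in isolation, 'flower' would also alternate; but it has [b] in both [ŋabo] and [ŋab].
The underlying segment must be /p/; voiceless stops become voiced between vowels, yielding [b] there.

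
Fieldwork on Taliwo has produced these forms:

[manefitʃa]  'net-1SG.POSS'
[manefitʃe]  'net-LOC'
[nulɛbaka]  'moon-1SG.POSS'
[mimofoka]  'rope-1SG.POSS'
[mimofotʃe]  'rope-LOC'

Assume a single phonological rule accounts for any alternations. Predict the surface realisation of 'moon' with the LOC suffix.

[nulɛbatʃe]

The root 'rope' surfaces as [mimofoka] and [mimofotʃe], with a stem-final [k] ~ [tʃ] alternation.
The stem 'net' ([manefitʃa], [manefitʃe]) shows [tʃ] unchanged in both environments, so [tʃ] cannot be basic with [k] derived before the 1SG.POSS suffix.
Therefore /k/ is basic and [tʃ] is derived by palatalization before a front vowel (/k/ becomes palato-alveolar [tʃ] before a front vowel).
The one attested form of 'moon', [nulɛbaka], shows underlying /nulɛbak/. Applying the same rule before a front vowel gives [nulɛbatʃe].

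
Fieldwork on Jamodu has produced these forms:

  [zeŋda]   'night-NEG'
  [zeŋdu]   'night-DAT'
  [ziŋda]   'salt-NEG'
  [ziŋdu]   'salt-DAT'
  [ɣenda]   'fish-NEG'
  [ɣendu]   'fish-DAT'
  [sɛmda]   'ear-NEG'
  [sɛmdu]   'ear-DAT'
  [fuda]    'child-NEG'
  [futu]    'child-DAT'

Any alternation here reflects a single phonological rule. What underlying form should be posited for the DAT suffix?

/-tu/

The DAT suffix surfaces as [-du] and [-tu], depending on the final segment of the stem.
The NEG suffix, which begins with [d], is invariant after every stem; so [d] is not altered by any rule here.
The DAT suffix is therefore /-tu/ underlyingly, with post-nasal voicing: voiceless stops become voiced after a nasal.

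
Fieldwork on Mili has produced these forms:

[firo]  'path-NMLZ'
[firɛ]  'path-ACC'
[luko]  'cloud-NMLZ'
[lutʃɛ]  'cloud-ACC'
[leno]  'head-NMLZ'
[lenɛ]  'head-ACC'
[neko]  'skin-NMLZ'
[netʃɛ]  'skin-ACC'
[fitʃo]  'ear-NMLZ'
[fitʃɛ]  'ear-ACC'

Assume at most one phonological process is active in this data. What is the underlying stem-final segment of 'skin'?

The stem for 'skin' ends in [k] in [neko] but [tʃ] in [netʃɛ].
The stem 'ear' ([fitʃo], [fitʃɛ]) shows [tʃ] unchanged in both environments, so [tʃ] cannot be basic with [k] derived before the NMLZ suffix.
The underlying segment must be /k/; /k/ becomes palato-alveolar [tʃ] before a front vowel, yielding [tʃ] there.

/k/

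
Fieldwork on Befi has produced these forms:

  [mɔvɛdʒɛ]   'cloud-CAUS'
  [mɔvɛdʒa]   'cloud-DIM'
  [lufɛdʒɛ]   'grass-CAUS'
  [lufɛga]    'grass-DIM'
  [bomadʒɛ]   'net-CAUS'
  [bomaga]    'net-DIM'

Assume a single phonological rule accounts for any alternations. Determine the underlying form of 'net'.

/bomag/

In [bomadʒɛ] and [bomaga] the final segment of 'net' alternates: [dʒ] ~ [g].
But 'cloud' keeps [dʒ] in both environments ([mɔvɛdʒɛ], [mɔvɛdʒa]), so there is no rule changing /dʒ/ to [g] before the DIM suffix.
Therefore /g/ is basic and [dʒ] is derived by palatalization before a front vowel (/g/ becomes palato-alveolar [dʒ] before a front vowel).
Hence 'net' is /bomag/ underlyingly.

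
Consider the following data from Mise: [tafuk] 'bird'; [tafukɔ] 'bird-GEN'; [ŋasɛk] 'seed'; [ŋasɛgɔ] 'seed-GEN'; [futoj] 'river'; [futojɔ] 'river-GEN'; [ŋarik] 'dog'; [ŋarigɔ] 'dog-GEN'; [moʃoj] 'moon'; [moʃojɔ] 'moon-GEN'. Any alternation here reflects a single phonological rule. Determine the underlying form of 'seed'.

In [ŋasɛk] and [ŋasɛgɔ] the final segment of 'seed' alternates: [k] ~ [g].
But 'bird' keeps [k] in both environments ([tafuk], [tafukɔ]), so there is no rule changing /k/ to [g] before the GEN suffix.
The alternation reflects word-final obstruent devoicing: voiced obstruents become voiceless word-finally. /g/ is underlying.
So 'seed' = /ŋasɛg/.

/ŋasɛg/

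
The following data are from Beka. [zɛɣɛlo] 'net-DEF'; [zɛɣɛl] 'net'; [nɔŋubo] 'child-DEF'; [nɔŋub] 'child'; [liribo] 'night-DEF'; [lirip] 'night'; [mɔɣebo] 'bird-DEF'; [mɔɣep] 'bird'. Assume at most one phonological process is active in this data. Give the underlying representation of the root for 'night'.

In [liribo] and [lirip] the final segment of 'night' alternates: [b] ~ [p].
If /b/ were underlying and a rule turned it into [p] in isolation, 'child' would also alternate; but it has [b] in both [nɔŋubo] and [nɔŋub].
The alternation reflects intervocalic voicing: voiceless stops become voiced between vowels. /p/ is underlying.

/lirip/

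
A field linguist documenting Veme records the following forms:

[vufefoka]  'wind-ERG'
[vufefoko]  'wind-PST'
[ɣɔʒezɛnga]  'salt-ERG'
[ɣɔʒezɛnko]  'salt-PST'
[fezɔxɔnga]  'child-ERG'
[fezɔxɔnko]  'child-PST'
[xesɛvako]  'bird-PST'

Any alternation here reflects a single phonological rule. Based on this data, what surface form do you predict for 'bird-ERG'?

The ERG morpheme has two allomorphs, [-ga] and [-ka].
By contrast the PST suffix keeps its initial [k] throughout — that segment must be underlying.
The ERG suffix is therefore /-ga/ underlyingly, with post-vocalic devoicing: voiced stops become voiceless after a vowel.
After 'bird', which ends in a vowel, the suffix surfaces as [-ka], giving [xesɛvaka].

[xesɛvaka]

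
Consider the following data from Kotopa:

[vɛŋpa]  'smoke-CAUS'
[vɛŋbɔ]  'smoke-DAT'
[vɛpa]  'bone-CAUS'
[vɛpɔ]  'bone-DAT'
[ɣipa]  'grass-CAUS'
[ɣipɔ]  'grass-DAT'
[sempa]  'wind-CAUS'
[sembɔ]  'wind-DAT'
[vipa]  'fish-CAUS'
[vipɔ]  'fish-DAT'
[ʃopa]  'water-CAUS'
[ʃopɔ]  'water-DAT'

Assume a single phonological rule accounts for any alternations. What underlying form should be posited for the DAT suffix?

/-bɔ/

The DAT morpheme has two allomorphs, [-bɔ] and [-pɔ].
The CAUS suffix, which begins with [p], is invariant after every stem; so [p] is not altered by any rule here.
The DAT suffix is therefore /-bɔ/ underlyingly, with post-vocalic devoicing: voiced stops become voiceless after a vowel.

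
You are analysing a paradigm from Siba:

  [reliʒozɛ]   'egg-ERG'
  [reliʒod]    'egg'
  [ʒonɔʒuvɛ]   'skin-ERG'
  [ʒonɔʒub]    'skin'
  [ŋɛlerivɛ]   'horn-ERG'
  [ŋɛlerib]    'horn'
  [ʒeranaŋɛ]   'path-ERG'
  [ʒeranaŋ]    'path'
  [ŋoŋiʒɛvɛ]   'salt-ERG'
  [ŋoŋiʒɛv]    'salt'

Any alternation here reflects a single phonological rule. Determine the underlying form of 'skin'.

In [ʒonɔʒuvɛ] and [ʒonɔʒub] the final segment of 'skin' alternates: [v] ~ [b].
Compare 'salt', with invariant [v] in [ŋoŋiʒɛvɛ] and [ŋoŋiʒɛv]: an analysis with underlying /v/ and a rule producing [b] in isolation would wrongly predict alternation here too.
Therefore /b/ is basic and [v] is derived by intervocalic spirantization (voiced stops become fricatives between vowels).
So 'skin' = /ʒonɔʒub/.

/ʒonɔʒub/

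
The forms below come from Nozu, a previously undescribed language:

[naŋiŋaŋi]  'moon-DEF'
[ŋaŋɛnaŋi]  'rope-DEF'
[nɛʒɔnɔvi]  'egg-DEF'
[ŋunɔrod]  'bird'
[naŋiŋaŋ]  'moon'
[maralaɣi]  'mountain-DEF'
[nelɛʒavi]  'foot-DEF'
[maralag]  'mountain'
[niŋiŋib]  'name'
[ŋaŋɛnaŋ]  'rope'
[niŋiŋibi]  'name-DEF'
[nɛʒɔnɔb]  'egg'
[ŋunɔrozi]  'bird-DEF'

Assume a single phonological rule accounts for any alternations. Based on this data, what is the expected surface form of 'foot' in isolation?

[nelɛʒab]

'egg' shows [b] ~ [v] at the end of the stem ([nɛʒɔnɔb] vs [nɛʒɔnɔvi]).
Compare 'name', with invariant [b] in [niŋiŋib] and [niŋiŋibi]: an analysis with underlying /b/ and a rule producing [v] before the DEF suffix would wrongly predict alternation here too.
So /v/ is underlying, and a rule of word-final hardening — voiced fricatives become stops word-finally — gives [b].
The one attested form of 'foot', [nelɛʒavi], shows underlying /nelɛʒav/. Applying the same rule word-finally gives [nelɛʒab].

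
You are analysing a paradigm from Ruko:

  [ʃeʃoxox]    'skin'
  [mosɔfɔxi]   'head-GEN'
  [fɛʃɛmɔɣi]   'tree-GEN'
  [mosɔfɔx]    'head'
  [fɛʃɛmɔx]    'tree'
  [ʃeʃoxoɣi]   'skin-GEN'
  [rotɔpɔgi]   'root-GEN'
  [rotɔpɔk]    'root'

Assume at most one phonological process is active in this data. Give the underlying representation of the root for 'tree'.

'tree' shows [ɣ] ~ [x] at the end of the stem ([fɛʃɛmɔɣi] vs [fɛʃɛmɔx]).
The stem 'head' ([mosɔfɔxi], [mosɔfɔx]) shows [x] unchanged in both environments, so [x] cannot be basic with [ɣ] derived before the GEN suffix.
The underlying segment must be /ɣ/; voiced obstruents become voiceless word-finally, yielding [x] there.
Hence 'tree' is /fɛʃɛmɔɣ/ underlyingly.

/fɛʃɛmɔɣ/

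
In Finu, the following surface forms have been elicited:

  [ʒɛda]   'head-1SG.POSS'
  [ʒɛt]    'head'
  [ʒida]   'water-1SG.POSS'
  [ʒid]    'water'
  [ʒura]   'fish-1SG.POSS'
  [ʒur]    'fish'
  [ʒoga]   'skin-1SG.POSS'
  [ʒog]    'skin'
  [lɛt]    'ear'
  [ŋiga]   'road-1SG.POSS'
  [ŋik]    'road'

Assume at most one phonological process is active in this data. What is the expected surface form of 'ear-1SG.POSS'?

[lɛda]

The root 'head' surfaces as [ʒɛda] and [ʒɛt], with a stem-final [d] ~ [t] alternation.
If /d/ were underlying and a rule turned it into [t] in isolation, 'water' would also alternate; but it has [d] in both [ʒida] and [ʒid].
The underlying segment must be /t/; voiceless stops become voiced between vowels, yielding [d] there.
From [lɛt] the stem 'ear' is /lɛt/; between vowels this yields [lɛda].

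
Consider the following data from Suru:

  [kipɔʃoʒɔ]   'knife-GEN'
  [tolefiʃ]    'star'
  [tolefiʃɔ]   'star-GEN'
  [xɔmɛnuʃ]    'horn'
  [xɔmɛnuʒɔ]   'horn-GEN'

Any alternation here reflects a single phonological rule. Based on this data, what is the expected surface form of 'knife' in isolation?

'horn' shows [ʃ] ~ [ʒ] at the end of the stem ([xɔmɛnuʃ] vs [xɔmɛnuʒɔ]).
But 'star' keeps [ʃ] in both environments ([tolefiʃ], [tolefiʃɔ]), so there is no rule changing /ʃ/ to [ʒ] before the GEN suffix.
The alternation reflects word-final obstruent devoicing: voiced obstruents become voiceless word-finally. /ʒ/ is underlying.
The one attested form of 'knife', [kipɔʃoʒɔ], shows underlying /kipɔʃoʒ/. Applying the same rule word-finally gives [kipɔʃoʃ].

[kipɔʃoʃ]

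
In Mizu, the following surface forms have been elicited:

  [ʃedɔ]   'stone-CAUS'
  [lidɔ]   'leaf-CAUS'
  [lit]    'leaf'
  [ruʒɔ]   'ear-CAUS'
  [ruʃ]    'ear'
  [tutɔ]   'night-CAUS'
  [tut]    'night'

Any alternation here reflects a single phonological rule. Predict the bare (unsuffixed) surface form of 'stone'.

The stem for 'leaf' ends in [d] in [lidɔ] but [t] in [lit].
Compare 'night', with invariant [t] in [tutɔ] and [tut]: an analysis with underlying /t/ and a rule producing [d] before the CAUS suffix would wrongly predict alternation here too.
The underlying segment must be /d/; voiced obstruents become voiceless word-finally, yielding [t] there.
From [ʃedɔ] the stem 'stone' is /ʃed/; word-finally this yields [ʃet].

[ʃet]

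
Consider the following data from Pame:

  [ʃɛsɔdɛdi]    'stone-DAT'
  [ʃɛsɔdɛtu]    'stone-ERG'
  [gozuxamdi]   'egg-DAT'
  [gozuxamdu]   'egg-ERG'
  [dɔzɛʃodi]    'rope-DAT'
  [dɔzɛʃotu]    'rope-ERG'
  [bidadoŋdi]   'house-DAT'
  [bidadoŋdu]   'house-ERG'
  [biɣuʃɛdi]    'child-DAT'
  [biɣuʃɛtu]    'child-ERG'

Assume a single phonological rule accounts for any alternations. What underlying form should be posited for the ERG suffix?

The ERG morpheme has two allomorphs, [-du] and [-tu].
The DAT suffix, which begins with [d], is invariant after every stem; so [d] is not altered by any rule here.
So the underlying form is /-tu/, and voiceless stops become voiced after a nasal.

/-tu/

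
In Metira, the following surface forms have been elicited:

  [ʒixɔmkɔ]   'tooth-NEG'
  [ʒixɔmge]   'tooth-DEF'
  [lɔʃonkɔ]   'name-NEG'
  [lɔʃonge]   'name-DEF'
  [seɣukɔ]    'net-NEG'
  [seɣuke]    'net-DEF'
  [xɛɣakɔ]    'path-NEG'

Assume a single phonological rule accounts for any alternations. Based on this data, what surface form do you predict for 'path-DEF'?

[xɛɣake]

The DEF morpheme has two allomorphs, [-ge] and [-ke].
By contrast the NEG suffix keeps its initial [k] throughout — that segment must be underlying.
The DEF suffix is therefore /-ge/ underlyingly, with post-vocalic devoicing: voiced stops become voiceless after a vowel.
After 'path', which ends in a vowel, the suffix surfaces as [-ke], giving [xɛɣake].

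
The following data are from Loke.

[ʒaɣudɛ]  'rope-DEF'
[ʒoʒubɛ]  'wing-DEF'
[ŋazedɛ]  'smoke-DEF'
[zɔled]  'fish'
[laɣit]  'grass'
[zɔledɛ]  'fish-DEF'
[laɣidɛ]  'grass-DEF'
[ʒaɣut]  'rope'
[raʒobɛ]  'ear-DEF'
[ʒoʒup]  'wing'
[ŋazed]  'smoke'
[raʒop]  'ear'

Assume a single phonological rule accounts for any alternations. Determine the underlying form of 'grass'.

/laɣit/

In [laɣit] and [laɣidɛ] the final segment of 'grass' alternates: [t] ~ [d].
But 'fish' keeps [d] in both environments ([zɔled], [zɔledɛ]), so there is no rule changing /d/ to [t] in isolation.
The underlying segment must be /t/; voiceless stops become voiced between vowels, yielding [d] there.
So 'grass' = /laɣit/.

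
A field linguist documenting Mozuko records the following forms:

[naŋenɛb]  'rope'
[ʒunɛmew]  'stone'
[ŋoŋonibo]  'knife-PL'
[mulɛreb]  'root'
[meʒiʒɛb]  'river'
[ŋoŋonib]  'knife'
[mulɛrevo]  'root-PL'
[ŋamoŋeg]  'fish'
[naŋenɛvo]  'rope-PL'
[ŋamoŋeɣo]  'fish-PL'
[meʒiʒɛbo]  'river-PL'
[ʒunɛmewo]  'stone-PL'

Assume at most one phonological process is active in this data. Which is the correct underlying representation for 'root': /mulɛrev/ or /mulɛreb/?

In [mulɛreb] and [mulɛrevo] the final segment of 'root' alternates: [b] ~ [v].
Compare 'river', with invariant [b] in [meʒiʒɛb] and [meʒiʒɛbo]: an analysis with underlying /b/ and a rule producing [v] before the PL suffix would wrongly predict alternation here too.
So /v/ is underlying, and a rule of word-final hardening — voiced fricatives become stops word-finally — gives [b].

/mulɛrev/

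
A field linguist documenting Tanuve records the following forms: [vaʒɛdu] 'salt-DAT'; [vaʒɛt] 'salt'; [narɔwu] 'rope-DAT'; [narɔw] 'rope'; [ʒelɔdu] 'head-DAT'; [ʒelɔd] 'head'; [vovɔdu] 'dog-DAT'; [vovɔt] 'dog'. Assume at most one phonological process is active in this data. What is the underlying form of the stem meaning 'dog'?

The root 'dog' surfaces as [vovɔdu] and [vovɔt], with a stem-final [d] ~ [t] alternation.
If /d/ were underlying and a rule turned it into [t] in isolation, 'head' would also alternate; but it has [d] in both [ʒelɔdu] and [ʒelɔd].
The underlying segment must be /t/; voiceless stops become voiced between vowels, yielding [d] there.

/vovɔt/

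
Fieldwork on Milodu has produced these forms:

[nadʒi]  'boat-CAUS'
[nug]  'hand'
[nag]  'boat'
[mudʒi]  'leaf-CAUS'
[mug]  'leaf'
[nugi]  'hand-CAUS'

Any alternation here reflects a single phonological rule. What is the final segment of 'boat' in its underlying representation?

/dʒ/

The root 'boat' surfaces as [nag] and [nadʒi], with a stem-final [g] ~ [dʒ] alternation.
If /g/ were underlying and a rule turned it into [dʒ] before the CAUS suffix, 'hand' would also alternate; but it has [g] in both [nug] and [nugi].
The underlying segment must be /dʒ/; palato-alveolar /dʒ/ becomes [g] when no front vowel follows, yielding [g] there.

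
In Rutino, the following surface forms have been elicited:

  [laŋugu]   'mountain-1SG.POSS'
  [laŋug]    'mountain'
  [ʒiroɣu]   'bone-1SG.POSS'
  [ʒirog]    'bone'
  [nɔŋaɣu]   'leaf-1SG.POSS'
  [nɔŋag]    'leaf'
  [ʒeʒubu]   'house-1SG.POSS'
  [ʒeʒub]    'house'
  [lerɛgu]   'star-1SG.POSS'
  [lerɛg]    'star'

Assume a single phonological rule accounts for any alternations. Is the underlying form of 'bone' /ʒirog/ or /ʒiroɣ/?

'bone' shows [ɣ] ~ [g] at the end of the stem ([ʒiroɣu] vs [ʒirog]).
The stem 'star' ([lerɛgu], [lerɛg]) shows [g] unchanged in both environments, so [g] cannot be basic with [ɣ] derived before the 1SG.POSS suffix.
The alternation reflects word-final hardening: voiced fricatives become stops word-finally. /ɣ/ is underlying.

/ʒiroɣ/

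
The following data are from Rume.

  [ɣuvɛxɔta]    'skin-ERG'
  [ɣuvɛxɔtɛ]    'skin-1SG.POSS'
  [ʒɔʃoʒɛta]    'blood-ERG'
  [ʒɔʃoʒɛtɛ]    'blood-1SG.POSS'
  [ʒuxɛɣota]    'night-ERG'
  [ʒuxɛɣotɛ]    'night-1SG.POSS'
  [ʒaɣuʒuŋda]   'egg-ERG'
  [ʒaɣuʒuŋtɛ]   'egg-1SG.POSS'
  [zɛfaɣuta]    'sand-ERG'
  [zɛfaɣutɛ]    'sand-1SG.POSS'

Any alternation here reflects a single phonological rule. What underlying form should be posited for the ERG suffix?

/-da/

The ERG morpheme has two allomorphs, [-da] and [-ta].
The 1SG.POSS suffix, which begins with [t], is invariant after every stem; so [t] is not altered by any rule here.
So the underlying form is /-da/, and voiced stops become voiceless after a vowel.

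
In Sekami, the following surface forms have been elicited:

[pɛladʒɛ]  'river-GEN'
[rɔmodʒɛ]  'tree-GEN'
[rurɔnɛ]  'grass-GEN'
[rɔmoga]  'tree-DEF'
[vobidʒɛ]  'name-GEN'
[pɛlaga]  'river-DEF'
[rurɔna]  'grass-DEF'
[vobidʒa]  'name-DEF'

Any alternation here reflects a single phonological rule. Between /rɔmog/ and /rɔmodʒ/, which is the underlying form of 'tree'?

/rɔmog/

In [rɔmodʒɛ] and [rɔmoga] the final segment of 'tree' alternates: [dʒ] ~ [g].
If /dʒ/ were underlying and a rule turned it into [g] before the DEF suffix, 'name' would also alternate; but it has [dʒ] in both [vobidʒɛ] and [vobidʒa].
Therefore /g/ is basic and [dʒ] is derived by palatalization before a front vowel (/g/ becomes palato-alveolar [dʒ] before a front vowel).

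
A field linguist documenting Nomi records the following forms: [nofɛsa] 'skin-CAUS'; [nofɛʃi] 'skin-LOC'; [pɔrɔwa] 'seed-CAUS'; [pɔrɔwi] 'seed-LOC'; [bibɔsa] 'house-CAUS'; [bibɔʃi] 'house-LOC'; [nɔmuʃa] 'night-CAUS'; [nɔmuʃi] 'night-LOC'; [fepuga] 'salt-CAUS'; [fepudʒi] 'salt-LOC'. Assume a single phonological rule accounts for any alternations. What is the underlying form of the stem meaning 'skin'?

The stem for 'skin' ends in [s] in [nofɛsa] but [ʃ] in [nofɛʃi].
Compare 'night', with invariant [ʃ] in [nɔmuʃa] and [nɔmuʃi]: an analysis with underlying /ʃ/ and a rule producing [s] before the CAUS suffix would wrongly predict alternation here too.
Therefore /s/ is basic and [ʃ] is derived by palatalization before a front vowel (/g/ and /s/ become palato-alveolar [dʒ] and [ʃ] before a front vowel).
Hence 'skin' is /nofɛs/ underlyingly.

/nofɛs/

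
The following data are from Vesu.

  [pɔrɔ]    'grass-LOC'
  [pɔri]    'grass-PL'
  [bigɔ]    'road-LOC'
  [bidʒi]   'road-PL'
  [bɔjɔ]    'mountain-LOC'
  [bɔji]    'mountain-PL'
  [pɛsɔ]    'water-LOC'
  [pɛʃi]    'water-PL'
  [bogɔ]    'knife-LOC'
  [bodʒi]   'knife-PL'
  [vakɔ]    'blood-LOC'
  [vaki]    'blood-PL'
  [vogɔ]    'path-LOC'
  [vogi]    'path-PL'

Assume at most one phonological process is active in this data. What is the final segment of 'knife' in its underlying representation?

/dʒ/

'knife' shows [g] ~ [dʒ] at the end of the stem ([bogɔ] vs [bodʒi]).
But 'path' keeps [g] in both environments ([vogɔ], [vogi]), so there is no rule changing /g/ to [dʒ] before the PL suffix.
Therefore /dʒ/ is basic and [g] is derived by depalatalization (palato-alveolar /dʒ/ and /ʃ/ become [g] and [s] when no front vowel follows).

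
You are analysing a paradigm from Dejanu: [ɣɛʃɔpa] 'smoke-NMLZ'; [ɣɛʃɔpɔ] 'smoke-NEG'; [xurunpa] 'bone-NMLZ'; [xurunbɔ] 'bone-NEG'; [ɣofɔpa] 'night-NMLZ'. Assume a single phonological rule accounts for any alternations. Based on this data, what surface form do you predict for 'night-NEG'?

The NEG morpheme has two allomorphs, [-bɔ] and [-pɔ].
By contrast the NMLZ suffix keeps its initial [p] throughout — that segment must be underlying.
The NEG suffix is therefore /-bɔ/ underlyingly, with post-vocalic devoicing: voiced stops become voiceless after a vowel.
After 'night', which ends in a vowel, the suffix surfaces as [-pɔ], giving [ɣofɔpɔ].

[ɣofɔpɔ]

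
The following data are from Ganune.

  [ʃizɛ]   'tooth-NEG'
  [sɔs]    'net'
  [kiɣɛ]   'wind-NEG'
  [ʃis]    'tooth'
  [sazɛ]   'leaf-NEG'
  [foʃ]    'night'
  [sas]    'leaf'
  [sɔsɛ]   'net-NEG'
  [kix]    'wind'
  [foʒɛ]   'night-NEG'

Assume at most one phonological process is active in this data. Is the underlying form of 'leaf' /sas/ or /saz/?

/saz/

The root 'leaf' surfaces as [sazɛ] and [sas], with a stem-final [z] ~ [s] alternation.
The stem 'net' ([sɔsɛ], [sɔs]) shows [s] unchanged in both environments, so [s] cannot be basic with [z] derived before the NEG suffix.
So /z/ is underlying, and a rule of word-final obstruent devoicing — voiced obstruents become voiceless word-finally — gives [s].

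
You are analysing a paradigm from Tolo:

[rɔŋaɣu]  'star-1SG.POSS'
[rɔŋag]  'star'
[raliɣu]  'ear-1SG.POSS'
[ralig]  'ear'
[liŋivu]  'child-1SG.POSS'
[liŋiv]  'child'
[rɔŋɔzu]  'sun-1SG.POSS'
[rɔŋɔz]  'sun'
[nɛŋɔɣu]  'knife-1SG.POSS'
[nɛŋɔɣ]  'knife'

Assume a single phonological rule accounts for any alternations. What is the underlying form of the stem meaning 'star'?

/rɔŋag/

'star' shows [ɣ] ~ [g] at the end of the stem ([rɔŋaɣu] vs [rɔŋag]).
Compare 'knife', with invariant [ɣ] in [nɛŋɔɣu] and [nɛŋɔɣ]: an analysis with underlying /ɣ/ and a rule producing [g] in isolation would wrongly predict alternation here too.
The underlying segment must be /g/; voiced stops become fricatives between vowels, yielding [ɣ] there.
The underlying form of 'star' is therefore /rɔŋag/.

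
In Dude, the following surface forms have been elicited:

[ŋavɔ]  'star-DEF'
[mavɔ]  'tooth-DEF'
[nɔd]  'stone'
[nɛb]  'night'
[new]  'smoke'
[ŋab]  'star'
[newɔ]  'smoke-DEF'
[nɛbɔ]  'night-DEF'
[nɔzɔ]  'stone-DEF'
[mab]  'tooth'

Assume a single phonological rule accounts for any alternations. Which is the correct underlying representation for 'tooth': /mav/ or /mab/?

The root 'tooth' surfaces as [mab] and [mavɔ], with a stem-final [b] ~ [v] alternation.
The stem 'night' ([nɛb], [nɛbɔ]) shows [b] unchanged in both environments, so [b] cannot be basic with [v] derived before the DEF suffix.
The underlying segment must be /v/; voiced fricatives become stops word-finally, yielding [b] there.

/mav/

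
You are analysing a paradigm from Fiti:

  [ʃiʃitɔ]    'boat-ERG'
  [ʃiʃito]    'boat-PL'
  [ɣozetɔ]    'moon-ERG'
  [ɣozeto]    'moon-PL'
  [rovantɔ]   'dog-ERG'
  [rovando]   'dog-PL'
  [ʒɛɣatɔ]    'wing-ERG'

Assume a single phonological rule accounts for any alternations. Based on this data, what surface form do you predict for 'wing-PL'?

The PL morpheme has two allomorphs, [-do] and [-to].
By contrast the ERG suffix keeps its initial [t] throughout — that segment must be underlying.
The PL suffix is therefore /-do/ underlyingly, with post-vocalic devoicing: voiced stops become voiceless after a vowel.
After 'wing', which ends in a vowel, the suffix surfaces as [-to], giving [ʒɛɣato].

[ʒɛɣato]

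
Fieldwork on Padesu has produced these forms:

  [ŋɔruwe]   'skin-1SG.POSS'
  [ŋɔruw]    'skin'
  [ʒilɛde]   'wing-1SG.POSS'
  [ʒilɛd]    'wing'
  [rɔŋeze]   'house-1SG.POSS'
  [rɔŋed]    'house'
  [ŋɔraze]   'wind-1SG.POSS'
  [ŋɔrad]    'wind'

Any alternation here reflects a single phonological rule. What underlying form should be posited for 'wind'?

/ŋɔraz/

The stem for 'wind' ends in [z] in [ŋɔraze] but [d] in [ŋɔrad].
If /d/ were underlying and a rule turned it into [z] before the 1SG.POSS suffix, 'wing' would also alternate; but it has [d] in both [ʒilɛde] and [ʒilɛd].
The alternation reflects word-final hardening: voiced fricatives become stops word-finally. /z/ is underlying.
Hence 'wind' is /ŋɔraz/ underlyingly.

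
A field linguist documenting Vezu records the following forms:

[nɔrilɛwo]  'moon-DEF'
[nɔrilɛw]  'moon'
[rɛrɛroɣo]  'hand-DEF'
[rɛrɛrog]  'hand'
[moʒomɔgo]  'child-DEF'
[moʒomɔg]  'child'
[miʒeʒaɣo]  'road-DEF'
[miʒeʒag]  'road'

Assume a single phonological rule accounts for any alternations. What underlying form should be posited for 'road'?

The stem for 'road' ends in [ɣ] in [miʒeʒaɣo] but [g] in [miʒeʒag].
But 'child' keeps [g] in both environments ([moʒomɔgo], [moʒomɔg]), so there is no rule changing /g/ to [ɣ] before the DEF suffix.
Therefore /ɣ/ is basic and [g] is derived by word-final hardening (voiced fricatives become stops word-finally).

/miʒeʒaɣ/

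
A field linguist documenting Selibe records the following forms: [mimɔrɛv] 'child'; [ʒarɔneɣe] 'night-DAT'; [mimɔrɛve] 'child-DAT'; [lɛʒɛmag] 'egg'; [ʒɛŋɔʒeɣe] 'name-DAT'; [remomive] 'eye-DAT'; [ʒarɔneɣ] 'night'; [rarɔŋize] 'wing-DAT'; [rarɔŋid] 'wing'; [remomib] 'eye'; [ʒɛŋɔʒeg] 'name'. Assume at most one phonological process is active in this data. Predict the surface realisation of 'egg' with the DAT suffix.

[lɛʒɛmaɣe]

In [ʒɛŋɔʒeg] and [ʒɛŋɔʒeɣe] the final segment of 'name' alternates: [g] ~ [ɣ].
The stem 'night' ([ʒarɔneɣ], [ʒarɔneɣe]) shows [ɣ] unchanged in both environments, so [ɣ] cannot be basic with [g] derived in isolation.
So /g/ is underlying, and a rule of intervocalic spirantization — voiced stops become fricatives between vowels — gives [ɣ].
From [lɛʒɛmag] the stem 'egg' is /lɛʒɛmag/; between vowels this yields [lɛʒɛmaɣe].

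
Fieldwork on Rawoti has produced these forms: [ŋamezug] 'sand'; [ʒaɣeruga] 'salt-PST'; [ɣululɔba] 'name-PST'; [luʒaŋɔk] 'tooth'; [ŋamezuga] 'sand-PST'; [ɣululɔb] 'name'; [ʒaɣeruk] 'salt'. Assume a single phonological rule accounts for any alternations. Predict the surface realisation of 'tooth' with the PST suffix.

[luʒaŋɔga]

'salt' shows [k] ~ [g] at the end of the stem ([ʒaɣeruk] vs [ʒaɣeruga]).
The stem 'sand' ([ŋamezug], [ŋamezuga]) shows [g] unchanged in both environments, so [g] cannot be basic with [k] derived in isolation.
So /k/ is underlying, and a rule of intervocalic voicing — voiceless stops become voiced between vowels — gives [g].
The one attested form of 'tooth', [luʒaŋɔk], shows underlying /luʒaŋɔk/. Applying the same rule between vowels gives [luʒaŋɔga].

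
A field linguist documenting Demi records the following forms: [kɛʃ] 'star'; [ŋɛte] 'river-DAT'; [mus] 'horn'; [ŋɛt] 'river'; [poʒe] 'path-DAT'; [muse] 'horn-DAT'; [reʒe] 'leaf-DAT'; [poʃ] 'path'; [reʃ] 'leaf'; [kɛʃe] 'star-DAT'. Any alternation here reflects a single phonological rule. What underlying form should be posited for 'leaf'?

The stem for 'leaf' ends in [ʃ] in [reʃ] but [ʒ] in [reʒe].
Compare 'star', with invariant [ʃ] in [kɛʃ] and [kɛʃe]: an analysis with underlying /ʃ/ and a rule producing [ʒ] before the DAT suffix would wrongly predict alternation here too.
So /ʒ/ is underlying, and a rule of word-final obstruent devoicing — voiced obstruents become voiceless word-finally — gives [ʃ].
The underlying form of 'leaf' is therefore /reʒ/.

/reʒ/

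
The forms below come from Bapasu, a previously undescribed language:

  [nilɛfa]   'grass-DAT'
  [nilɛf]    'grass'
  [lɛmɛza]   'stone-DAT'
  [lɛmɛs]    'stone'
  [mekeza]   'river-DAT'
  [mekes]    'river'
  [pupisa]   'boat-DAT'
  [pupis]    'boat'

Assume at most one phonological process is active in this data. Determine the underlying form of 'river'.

The root 'river' surfaces as [mekeza] and [mekes], with a stem-final [z] ~ [s] alternation.
The stem 'boat' ([pupisa], [pupis]) shows [s] unchanged in both environments, so [s] cannot be basic with [z] derived before the DAT suffix.
Therefore /z/ is basic and [s] is derived by word-final obstruent devoicing (voiced obstruents become voiceless word-finally).

/mekez/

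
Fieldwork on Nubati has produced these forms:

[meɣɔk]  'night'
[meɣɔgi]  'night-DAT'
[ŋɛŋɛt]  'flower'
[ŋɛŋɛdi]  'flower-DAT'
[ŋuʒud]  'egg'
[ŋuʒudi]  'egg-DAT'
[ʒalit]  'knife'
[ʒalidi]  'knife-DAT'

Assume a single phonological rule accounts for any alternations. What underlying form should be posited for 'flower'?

The root 'flower' surfaces as [ŋɛŋɛt] and [ŋɛŋɛdi], with a stem-final [t] ~ [d] alternation.
The stem 'egg' ([ŋuʒud], [ŋuʒudi]) shows [d] unchanged in both environments, so [d] cannot be basic with [t] derived in isolation.
The alternation reflects intervocalic voicing: voiceless stops become voiced between vowels. /t/ is underlying.

/ŋɛŋɛt/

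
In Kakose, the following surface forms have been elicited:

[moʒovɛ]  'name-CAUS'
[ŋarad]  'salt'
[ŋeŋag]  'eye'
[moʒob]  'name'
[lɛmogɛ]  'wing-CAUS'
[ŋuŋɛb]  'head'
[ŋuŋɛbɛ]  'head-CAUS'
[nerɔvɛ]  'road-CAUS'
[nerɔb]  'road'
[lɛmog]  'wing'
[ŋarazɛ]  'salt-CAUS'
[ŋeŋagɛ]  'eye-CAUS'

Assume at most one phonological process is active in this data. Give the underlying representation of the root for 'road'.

/nerɔv/

The root 'road' surfaces as [nerɔvɛ] and [nerɔb], with a stem-final [v] ~ [b] alternation.
The stem 'head' ([ŋuŋɛbɛ], [ŋuŋɛb]) shows [b] unchanged in both environments, so [b] cannot be basic with [v] derived before the CAUS suffix.
Therefore /v/ is basic and [b] is derived by word-final hardening (voiced fricatives become stops word-finally).
The underlying form of 'road' is therefore /nerɔv/.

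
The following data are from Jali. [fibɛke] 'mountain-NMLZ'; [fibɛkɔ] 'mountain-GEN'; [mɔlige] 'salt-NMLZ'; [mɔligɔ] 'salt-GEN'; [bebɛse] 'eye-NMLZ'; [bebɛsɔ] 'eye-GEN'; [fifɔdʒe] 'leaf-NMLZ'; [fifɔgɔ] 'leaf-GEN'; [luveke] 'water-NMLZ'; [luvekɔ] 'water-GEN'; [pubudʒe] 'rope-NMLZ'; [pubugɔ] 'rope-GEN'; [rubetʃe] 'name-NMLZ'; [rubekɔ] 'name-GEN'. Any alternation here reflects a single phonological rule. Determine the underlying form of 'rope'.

/pubudʒ/

'rope' shows [dʒ] ~ [g] at the end of the stem ([pubudʒe] vs [pubugɔ]).
But 'salt' keeps [g] in both environments ([mɔlige], [mɔligɔ]), so there is no rule changing /g/ to [dʒ] before the NMLZ suffix.
The underlying segment must be /dʒ/; palato-alveolar /tʃ/ and /dʒ/ become [k] and [g] when no front vowel follows, yielding [g] there.
Hence 'rope' is /pubudʒ/ underlyingly.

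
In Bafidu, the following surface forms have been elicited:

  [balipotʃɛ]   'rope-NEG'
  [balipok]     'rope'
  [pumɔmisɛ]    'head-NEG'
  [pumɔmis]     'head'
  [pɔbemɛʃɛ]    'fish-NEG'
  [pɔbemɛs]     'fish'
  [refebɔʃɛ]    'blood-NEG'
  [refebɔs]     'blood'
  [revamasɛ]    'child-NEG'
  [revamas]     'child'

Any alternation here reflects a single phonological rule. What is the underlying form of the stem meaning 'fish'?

/pɔbemɛʃ/

'fish' shows [ʃ] ~ [s] at the end of the stem ([pɔbemɛʃɛ] vs [pɔbemɛs]).
The stem 'head' ([pumɔmisɛ], [pumɔmis]) shows [s] unchanged in both environments, so [s] cannot be basic with [ʃ] derived before the NEG suffix.
The underlying segment must be /ʃ/; palato-alveolar /tʃ/ and /ʃ/ become [k] and [s] when no front vowel follows, yielding [s] there.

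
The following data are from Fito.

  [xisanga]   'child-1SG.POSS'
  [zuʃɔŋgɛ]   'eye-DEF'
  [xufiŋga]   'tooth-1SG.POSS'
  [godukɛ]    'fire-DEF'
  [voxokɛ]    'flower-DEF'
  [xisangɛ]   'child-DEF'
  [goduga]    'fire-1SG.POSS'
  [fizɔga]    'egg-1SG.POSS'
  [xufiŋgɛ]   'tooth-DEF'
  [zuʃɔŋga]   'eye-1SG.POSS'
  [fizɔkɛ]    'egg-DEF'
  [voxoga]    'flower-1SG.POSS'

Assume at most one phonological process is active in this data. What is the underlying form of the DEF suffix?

The DEF suffix surfaces as [-gɛ] and [-kɛ], depending on the final segment of the stem.
The 1SG.POSS suffix, which begins with [g], is invariant after every stem; so [g] is not altered by any rule here.
So the underlying form is /-kɛ/, and voiceless stops become voiced after a nasal.

/-kɛ/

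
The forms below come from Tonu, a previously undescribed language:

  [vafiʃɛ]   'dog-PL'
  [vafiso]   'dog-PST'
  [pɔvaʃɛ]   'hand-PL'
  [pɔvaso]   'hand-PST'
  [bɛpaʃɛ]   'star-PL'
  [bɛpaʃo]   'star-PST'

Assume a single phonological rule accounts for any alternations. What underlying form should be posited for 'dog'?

In [vafiʃɛ] and [vafiso] the final segment of 'dog' alternates: [ʃ] ~ [s].
If /ʃ/ were underlying and a rule turned it into [s] before the PST suffix, 'star' would also alternate; but it has [ʃ] in both [bɛpaʃɛ] and [bɛpaʃo].
So /s/ is underlying, and a rule of palatalization before a front vowel — /s/ becomes palato-alveolar [ʃ] before a front vowel — gives [ʃ].
Hence 'dog' is /vafis/ underlyingly.

/vafis/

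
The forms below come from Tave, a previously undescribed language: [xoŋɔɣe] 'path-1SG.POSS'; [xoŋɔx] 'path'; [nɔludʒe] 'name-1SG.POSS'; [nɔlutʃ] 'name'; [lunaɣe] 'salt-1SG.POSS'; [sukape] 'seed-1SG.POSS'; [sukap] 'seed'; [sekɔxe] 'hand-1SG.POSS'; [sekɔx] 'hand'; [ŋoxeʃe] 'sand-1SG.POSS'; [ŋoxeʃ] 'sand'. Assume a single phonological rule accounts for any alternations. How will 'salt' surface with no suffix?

The root 'path' surfaces as [xoŋɔɣe] and [xoŋɔx], with a stem-final [ɣ] ~ [x] alternation.
The stem 'hand' ([sekɔxe], [sekɔx]) shows [x] unchanged in both environments, so [x] cannot be basic with [ɣ] derived before the 1SG.POSS suffix.
So /ɣ/ is underlying, and a rule of word-final obstruent devoicing — voiced obstruents become voiceless word-finally — gives [x].
From [lunaɣe] the stem 'salt' is /lunaɣ/; word-finally this yields [lunax].

[lunax]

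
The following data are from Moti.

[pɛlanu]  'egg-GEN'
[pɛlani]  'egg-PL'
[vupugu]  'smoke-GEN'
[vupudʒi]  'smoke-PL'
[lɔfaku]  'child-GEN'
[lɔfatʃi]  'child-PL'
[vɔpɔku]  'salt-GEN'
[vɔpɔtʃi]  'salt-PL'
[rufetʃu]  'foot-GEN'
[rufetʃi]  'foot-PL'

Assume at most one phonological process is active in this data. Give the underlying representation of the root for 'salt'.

/vɔpɔk/

In [vɔpɔku] and [vɔpɔtʃi] the final segment of 'salt' alternates: [k] ~ [tʃ].
The stem 'foot' ([rufetʃu], [rufetʃi]) shows [tʃ] unchanged in both environments, so [tʃ] cannot be basic with [k] derived before the GEN suffix.
So /k/ is underlying, and a rule of palatalization before a front vowel — /k/ and /g/ become palato-alveolar [tʃ] and [dʒ] before a front vowel — gives [tʃ].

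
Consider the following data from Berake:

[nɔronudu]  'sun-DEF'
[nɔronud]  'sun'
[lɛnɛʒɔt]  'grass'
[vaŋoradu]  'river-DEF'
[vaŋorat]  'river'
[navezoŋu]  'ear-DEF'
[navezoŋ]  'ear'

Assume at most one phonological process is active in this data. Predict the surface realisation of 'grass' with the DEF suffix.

'river' shows [d] ~ [t] at the end of the stem ([vaŋoradu] vs [vaŋorat]).
Compare 'sun', with invariant [d] in [nɔronudu] and [nɔronud]: an analysis with underlying /d/ and a rule producing [t] in isolation would wrongly predict alternation here too.
So /t/ is underlying, and a rule of intervocalic voicing — voiceless stops become voiced between vowels — gives [d].
The one attested form of 'grass', [lɛnɛʒɔt], shows underlying /lɛnɛʒɔt/. Applying the same rule between vowels gives [lɛnɛʒɔdu].

[lɛnɛʒɔdu]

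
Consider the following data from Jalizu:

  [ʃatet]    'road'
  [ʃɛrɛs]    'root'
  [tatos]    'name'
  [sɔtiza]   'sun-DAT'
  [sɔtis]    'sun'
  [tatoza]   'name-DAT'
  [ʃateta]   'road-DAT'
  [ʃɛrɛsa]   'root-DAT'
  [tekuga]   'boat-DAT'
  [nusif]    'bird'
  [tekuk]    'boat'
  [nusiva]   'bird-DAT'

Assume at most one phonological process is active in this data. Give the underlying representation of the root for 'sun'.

The root 'sun' surfaces as [sɔtis] and [sɔtiza], with a stem-final [s] ~ [z] alternation.
Compare 'root', with invariant [s] in [ʃɛrɛs] and [ʃɛrɛsa]: an analysis with underlying /s/ and a rule producing [z] before the DAT suffix would wrongly predict alternation here too.
The alternation reflects word-final obstruent devoicing: voiced obstruents become voiceless word-finally. /z/ is underlying.
The underlying form of 'sun' is therefore /sɔtiz/.

/sɔtiz/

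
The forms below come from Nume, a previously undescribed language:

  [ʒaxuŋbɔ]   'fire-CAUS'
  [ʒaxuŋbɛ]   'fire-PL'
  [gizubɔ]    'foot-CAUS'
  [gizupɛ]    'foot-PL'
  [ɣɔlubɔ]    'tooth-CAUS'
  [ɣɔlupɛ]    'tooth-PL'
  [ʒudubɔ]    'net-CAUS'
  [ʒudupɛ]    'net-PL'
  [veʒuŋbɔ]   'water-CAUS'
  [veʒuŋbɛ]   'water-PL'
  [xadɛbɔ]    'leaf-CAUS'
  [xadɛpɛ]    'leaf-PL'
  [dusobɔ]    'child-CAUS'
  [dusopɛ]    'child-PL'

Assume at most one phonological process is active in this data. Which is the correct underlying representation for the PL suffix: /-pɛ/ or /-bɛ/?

The PL morpheme has two allomorphs, [-bɛ] and [-pɛ].
By contrast the CAUS suffix keeps its initial [b] throughout — that segment must be underlying.
So the underlying form is /-pɛ/, and voiceless stops become voiced after a nasal.

/-pɛ/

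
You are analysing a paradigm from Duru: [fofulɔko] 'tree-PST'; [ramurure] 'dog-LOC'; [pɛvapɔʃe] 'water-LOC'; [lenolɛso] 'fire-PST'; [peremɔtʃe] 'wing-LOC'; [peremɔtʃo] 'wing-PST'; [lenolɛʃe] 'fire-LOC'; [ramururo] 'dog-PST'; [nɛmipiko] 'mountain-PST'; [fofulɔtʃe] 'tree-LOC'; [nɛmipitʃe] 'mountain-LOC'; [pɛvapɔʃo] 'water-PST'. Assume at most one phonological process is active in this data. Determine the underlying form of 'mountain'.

'mountain' shows [tʃ] ~ [k] at the end of the stem ([nɛmipitʃe] vs [nɛmipiko]).
The stem 'wing' ([peremɔtʃe], [peremɔtʃo]) shows [tʃ] unchanged in both environments, so [tʃ] cannot be basic with [k] derived before the PST suffix.
The alternation reflects palatalization before a front vowel: /k/ and /s/ become palato-alveolar [tʃ] and [ʃ] before a front vowel. /k/ is underlying.
Hence 'mountain' is /nɛmipik/ underlyingly.

/nɛmipik/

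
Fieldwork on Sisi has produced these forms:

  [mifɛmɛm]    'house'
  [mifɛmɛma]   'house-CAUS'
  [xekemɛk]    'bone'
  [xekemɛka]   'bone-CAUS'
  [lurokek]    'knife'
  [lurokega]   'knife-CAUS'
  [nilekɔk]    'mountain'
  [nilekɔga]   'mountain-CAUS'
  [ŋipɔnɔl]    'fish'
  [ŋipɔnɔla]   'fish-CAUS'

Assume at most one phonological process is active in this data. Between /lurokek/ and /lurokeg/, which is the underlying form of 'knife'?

The root 'knife' surfaces as [lurokek] and [lurokega], with a stem-final [k] ~ [g] alternation.
The stem 'bone' ([xekemɛk], [xekemɛka]) shows [k] unchanged in both environments, so [k] cannot be basic with [g] derived before the CAUS suffix.
The alternation reflects word-final obstruent devoicing: voiced obstruents become voiceless word-finally. /g/ is underlying.

/lurokeg/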